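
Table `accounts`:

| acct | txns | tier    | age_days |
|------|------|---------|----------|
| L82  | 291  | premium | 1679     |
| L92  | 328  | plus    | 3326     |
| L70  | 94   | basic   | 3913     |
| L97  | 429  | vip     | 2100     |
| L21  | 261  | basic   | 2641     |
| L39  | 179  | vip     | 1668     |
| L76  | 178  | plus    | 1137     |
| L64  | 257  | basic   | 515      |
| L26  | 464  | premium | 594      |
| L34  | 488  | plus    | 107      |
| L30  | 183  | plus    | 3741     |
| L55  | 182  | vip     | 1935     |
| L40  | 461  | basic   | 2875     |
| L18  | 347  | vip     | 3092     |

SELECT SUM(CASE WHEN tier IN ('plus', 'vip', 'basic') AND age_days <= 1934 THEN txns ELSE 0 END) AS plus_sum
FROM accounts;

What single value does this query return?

1102

acct=L82: ✗
acct=L92: ✗
acct=L70: ✗
acct=L97: ✗
acct=L21: ✗
acct=L39: ✓ → 179
acct=L76: ✓ → 178
acct=L64: ✓ → 257
acct=L26: ✗
acct=L34: ✓ → 488
acct=L30: ✗
acct=L55: ✗
acct=L40: ✗
acct=L18: ✗
plus_sum = 179 + 178 + 257 + 488 = 1102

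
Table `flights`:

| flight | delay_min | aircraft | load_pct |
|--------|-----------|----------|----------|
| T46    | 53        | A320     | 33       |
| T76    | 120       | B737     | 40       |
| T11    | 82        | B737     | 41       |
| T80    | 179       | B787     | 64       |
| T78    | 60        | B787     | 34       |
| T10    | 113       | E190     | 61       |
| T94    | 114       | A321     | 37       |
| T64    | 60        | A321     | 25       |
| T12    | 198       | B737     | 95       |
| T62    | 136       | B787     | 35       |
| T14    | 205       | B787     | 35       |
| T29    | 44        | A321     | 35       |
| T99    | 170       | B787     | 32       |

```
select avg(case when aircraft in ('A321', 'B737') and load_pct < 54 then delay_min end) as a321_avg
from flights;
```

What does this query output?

flight=T46: ✗
flight=T76: ✓ → 120
flight=T11: ✓ → 82
flight=T80: ✗
flight=T78: ✗
flight=T10: ✗
flight=T94: ✓ → 114
flight=T64: ✓ → 60
flight=T12: ✗
flight=T62: ✗
flight=T14: ✗
flight=T29: ✓ → 44
flight=T99: ✗
a321_avg = (120 + 82 + 114 + 60 + 44) / 5 = 84

84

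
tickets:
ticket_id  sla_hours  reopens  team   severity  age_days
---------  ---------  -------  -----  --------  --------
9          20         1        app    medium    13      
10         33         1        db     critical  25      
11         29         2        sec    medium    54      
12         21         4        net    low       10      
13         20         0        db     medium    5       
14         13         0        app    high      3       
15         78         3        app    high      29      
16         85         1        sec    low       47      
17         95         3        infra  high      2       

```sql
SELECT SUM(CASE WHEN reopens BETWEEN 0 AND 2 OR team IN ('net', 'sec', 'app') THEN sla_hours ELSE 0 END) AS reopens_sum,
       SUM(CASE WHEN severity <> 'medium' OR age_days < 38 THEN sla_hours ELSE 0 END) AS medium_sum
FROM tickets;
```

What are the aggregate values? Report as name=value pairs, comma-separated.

[reopens_sum: reopens BETWEEN 0 AND 2 OR team IN ('net', 'sec', 'app')]
ticket_id=9: ✓ → 20
ticket_id=10: ✓ → 33
ticket_id=11: ✓ → 29
ticket_id=12: ✓ → 21
ticket_id=13: ✓ → 20
ticket_id=14: ✓ → 13
ticket_id=15: ✓ → 78
ticket_id=16: ✓ → 85
ticket_id=17: ✗
reopens_sum = 20 + 33 + 29 + 21 + 20 + 13 + 78 + 85 = 299
—
[medium_sum: severity <> 'medium' OR age_days < 38]
ticket_id=9: ✓ → 20
ticket_id=10: ✓ → 33
ticket_id=11: ✗
ticket_id=12: ✓ → 21
ticket_id=13: ✓ → 20
ticket_id=14: ✓ → 13
ticket_id=15: ✓ → 78
ticket_id=16: ✓ → 85
ticket_id=17: ✓ → 95
medium_sum = 20 + 33 + 21 + 20 + 13 + 78 + 85 + 95 = 365

reopens_sum=299, medium_sum=365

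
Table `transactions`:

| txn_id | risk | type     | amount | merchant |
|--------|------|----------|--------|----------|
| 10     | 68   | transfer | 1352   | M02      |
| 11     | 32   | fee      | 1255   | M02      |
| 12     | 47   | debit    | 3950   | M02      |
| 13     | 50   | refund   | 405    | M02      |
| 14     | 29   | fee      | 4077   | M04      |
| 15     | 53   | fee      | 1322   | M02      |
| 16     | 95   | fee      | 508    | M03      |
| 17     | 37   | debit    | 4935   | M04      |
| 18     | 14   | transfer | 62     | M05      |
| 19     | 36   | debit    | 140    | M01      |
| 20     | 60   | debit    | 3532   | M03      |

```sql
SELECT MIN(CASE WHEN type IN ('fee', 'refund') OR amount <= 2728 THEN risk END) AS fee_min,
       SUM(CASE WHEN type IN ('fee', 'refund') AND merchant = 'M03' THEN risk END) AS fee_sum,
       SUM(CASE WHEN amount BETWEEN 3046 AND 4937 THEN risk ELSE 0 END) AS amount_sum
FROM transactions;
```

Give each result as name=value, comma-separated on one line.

fee_min=14, fee_sum=95, amount_sum=173

[fee_min: type IN ('fee', 'refund') OR amount <= 2728]
txn_id=10: ✓ → 68
txn_id=11: ✓ → 32
txn_id=12: ✗
txn_id=13: ✓ → 50
txn_id=14: ✓ → 29
txn_id=15: ✓ → 53
txn_id=16: ✓ → 95
txn_id=17: ✗
txn_id=18: ✓ → 14
txn_id=19: ✓ → 36
txn_id=20: ✗
fee_min = MIN(68, 32, 50, 29, 53, 95, 14, 36) = 14
—
[fee_sum: type IN ('fee', 'refund') AND merchant = 'M03']
txn_id=10: ✗
txn_id=11: ✗
txn_id=12: ✗
txn_id=13: ✗
txn_id=14: ✗
txn_id=15: ✗
txn_id=16: ✓ → 95
txn_id=17: ✗
txn_id=18: ✗
txn_id=19: ✗
txn_id=20: ✗
fee_sum = 95
—
[amount_sum: amount BETWEEN 3046 AND 4937]
txn_id=10: ✗
txn_id=11: ✗
txn_id=12: ✓ → 47
txn_id=13: ✗
txn_id=14: ✓ → 29
txn_id=15: ✗
txn_id=16: ✗
txn_id=17: ✓ → 37
txn_id=18: ✗
txn_id=19: ✗
txn_id=20: ✓ → 60
amount_sum = 47 + 29 + 37 + 60 = 173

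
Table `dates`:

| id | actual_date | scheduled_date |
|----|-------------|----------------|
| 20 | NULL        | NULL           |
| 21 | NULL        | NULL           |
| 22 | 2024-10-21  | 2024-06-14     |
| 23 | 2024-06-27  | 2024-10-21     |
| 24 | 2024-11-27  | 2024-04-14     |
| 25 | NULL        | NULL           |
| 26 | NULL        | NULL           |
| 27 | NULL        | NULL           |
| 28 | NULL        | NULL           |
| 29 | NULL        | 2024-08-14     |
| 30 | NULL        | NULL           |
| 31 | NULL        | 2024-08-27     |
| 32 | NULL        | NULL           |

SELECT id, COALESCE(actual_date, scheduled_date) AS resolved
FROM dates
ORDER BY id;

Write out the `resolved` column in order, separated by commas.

id=20: actual_date=NULL, scheduled_date=NULL (all NULL) → NULL
id=21: actual_date=NULL, scheduled_date=NULL (all NULL) → NULL
id=22: actual_date=2024-10-21 → 2024-10-21
id=23: actual_date=2024-06-27 → 2024-06-27
id=24: actual_date=2024-11-27 → 2024-11-27
id=25: actual_date=NULL, scheduled_date=NULL (all NULL) → NULL
id=26: actual_date=NULL, scheduled_date=NULL (all NULL) → NULL
id=27: actual_date=NULL, scheduled_date=NULL (all NULL) → NULL
id=28: actual_date=NULL, scheduled_date=NULL (all NULL) → NULL
id=29: actual_date=NULL, scheduled_date=2024-08-14 → 2024-08-14
id=30: actual_date=NULL, scheduled_date=NULL (all NULL) → NULL
id=31: actual_date=NULL, scheduled_date=2024-08-27 → 2024-08-27
id=32: actual_date=NULL, scheduled_date=NULL (all NULL) → NULL

NULL, NULL, 2024-10-21, 2024-06-27, 2024-11-27, NULL, NULL, NULL, NULL, 2024-08-14, NULL, 2024-08-27, NULL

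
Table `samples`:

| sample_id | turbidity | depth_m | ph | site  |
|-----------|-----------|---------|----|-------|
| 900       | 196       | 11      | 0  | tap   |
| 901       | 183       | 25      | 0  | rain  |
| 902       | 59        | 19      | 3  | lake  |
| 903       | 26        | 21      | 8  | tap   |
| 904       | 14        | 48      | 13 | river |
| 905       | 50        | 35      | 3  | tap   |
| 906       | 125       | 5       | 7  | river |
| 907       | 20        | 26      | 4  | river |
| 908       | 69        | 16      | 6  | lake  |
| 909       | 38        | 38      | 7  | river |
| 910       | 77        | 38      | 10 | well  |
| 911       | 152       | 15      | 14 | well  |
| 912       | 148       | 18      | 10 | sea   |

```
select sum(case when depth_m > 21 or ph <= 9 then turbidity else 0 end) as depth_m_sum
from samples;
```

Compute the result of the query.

sample_id=900: ✓ → 196
sample_id=901: ✓ → 183
sample_id=902: ✓ → 59
sample_id=903: ✓ → 26
sample_id=904: ✓ → 14
sample_id=905: ✓ → 50
sample_id=906: ✓ → 125
sample_id=907: ✓ → 20
sample_id=908: ✓ → 69
sample_id=909: ✓ → 38
sample_id=910: ✓ → 77
sample_id=911: ✗
sample_id=912: ✗
depth_m_sum = 196 + 183 + 59 + 26 + 14 + 50 + 125 + 20 + 69 + 38 + 77 = 857

857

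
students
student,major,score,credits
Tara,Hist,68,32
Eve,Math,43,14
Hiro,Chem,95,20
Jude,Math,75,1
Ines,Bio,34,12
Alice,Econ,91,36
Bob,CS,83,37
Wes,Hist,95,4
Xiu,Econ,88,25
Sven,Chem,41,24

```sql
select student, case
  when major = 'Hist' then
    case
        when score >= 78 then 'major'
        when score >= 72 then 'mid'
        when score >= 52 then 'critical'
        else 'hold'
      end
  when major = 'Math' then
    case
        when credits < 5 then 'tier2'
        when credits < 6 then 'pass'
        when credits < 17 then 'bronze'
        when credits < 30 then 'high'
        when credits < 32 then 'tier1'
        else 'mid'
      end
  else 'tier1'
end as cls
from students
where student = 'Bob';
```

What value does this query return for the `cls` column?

student = Bob: major=CS, score=83, credits=37.
major='CS' → outer ELSE → tier1

tier1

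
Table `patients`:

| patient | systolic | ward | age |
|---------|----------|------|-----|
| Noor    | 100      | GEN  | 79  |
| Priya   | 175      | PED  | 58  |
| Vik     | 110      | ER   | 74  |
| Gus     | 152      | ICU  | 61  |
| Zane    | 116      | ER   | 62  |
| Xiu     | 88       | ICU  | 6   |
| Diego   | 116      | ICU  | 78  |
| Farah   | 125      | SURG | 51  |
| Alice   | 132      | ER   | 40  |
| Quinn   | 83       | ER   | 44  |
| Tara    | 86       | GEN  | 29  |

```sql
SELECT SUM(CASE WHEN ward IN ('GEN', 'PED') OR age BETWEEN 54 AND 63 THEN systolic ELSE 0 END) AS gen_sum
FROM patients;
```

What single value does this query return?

629

patient=Noor: ✓ → 100
patient=Priya: ✓ → 175
patient=Vik: ✗
patient=Gus: ✓ → 152
patient=Zane: ✓ → 116
patient=Xiu: ✗
patient=Diego: ✗
patient=Farah: ✗
patient=Alice: ✗
patient=Quinn: ✗
patient=Tara: ✓ → 86
gen_sum = 100 + 175 + 152 + 116 + 86 = 629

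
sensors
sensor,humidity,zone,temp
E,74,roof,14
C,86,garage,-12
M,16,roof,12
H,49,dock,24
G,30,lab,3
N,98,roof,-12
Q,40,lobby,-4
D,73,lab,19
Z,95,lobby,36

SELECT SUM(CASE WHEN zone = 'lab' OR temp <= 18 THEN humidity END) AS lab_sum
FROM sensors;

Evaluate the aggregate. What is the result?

417

sensor=E: ✓ → 74
sensor=C: ✓ → 86
sensor=M: ✓ → 16
sensor=H: ✗
sensor=G: ✓ → 30
sensor=N: ✓ → 98
sensor=Q: ✓ → 40
sensor=D: ✓ → 73
sensor=Z: ✗
lab_sum = 74 + 86 + 16 + 30 + 98 + 40 + 73 = 417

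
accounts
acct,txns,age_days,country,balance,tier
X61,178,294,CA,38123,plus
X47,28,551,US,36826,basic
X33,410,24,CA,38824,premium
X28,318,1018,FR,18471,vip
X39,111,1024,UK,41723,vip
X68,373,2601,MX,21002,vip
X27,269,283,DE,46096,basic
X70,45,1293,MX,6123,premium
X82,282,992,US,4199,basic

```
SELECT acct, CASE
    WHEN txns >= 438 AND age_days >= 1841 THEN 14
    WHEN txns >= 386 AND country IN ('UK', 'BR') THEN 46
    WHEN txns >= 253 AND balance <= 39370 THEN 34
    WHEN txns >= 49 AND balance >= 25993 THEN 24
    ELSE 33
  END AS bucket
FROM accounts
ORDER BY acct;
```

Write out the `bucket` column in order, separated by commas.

acct=X27: txns >= 49 AND balance >= 25993 → 24
acct=X28: txns >= 253 AND balance <= 39370 → 34
acct=X33: txns >= 253 AND balance <= 39370 → 34
acct=X39: txns >= 49 AND balance >= 25993 → 24
acct=X47: ELSE → 33
acct=X61: txns >= 49 AND balance >= 25993 → 24
acct=X68: txns >= 253 AND balance <= 39370 → 34
acct=X70: ELSE → 33
acct=X82: txns >= 253 AND balance <= 39370 → 34

24, 34, 34, 24, 33, 24, 34, 33, 34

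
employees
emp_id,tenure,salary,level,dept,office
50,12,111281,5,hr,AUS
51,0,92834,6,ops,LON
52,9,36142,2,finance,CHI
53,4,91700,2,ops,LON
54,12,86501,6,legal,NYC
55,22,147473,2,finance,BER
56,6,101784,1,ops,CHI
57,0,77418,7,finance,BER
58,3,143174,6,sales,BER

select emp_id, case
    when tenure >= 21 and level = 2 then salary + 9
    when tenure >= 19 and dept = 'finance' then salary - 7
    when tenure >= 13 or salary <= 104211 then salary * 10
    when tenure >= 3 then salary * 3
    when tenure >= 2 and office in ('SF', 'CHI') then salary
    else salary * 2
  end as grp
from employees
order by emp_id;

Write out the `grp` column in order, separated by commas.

333843, 928340, 361420, 917000, 865010, 147482, 1017840, 774180, 429522

emp_id=50: tenure >= 3 → 333843
emp_id=51: tenure >= 13 or salary <= 104211 → 928340
emp_id=52: tenure >= 13 or salary <= 104211 → 361420
emp_id=53: tenure >= 13 or salary <= 104211 → 917000
emp_id=54: tenure >= 13 or salary <= 104211 → 865010
emp_id=55: tenure >= 21 and level = 2 → 147482
emp_id=56: tenure >= 13 or salary <= 104211 → 1017840
emp_id=57: tenure >= 13 or salary <= 104211 → 774180
emp_id=58: tenure >= 3 → 429522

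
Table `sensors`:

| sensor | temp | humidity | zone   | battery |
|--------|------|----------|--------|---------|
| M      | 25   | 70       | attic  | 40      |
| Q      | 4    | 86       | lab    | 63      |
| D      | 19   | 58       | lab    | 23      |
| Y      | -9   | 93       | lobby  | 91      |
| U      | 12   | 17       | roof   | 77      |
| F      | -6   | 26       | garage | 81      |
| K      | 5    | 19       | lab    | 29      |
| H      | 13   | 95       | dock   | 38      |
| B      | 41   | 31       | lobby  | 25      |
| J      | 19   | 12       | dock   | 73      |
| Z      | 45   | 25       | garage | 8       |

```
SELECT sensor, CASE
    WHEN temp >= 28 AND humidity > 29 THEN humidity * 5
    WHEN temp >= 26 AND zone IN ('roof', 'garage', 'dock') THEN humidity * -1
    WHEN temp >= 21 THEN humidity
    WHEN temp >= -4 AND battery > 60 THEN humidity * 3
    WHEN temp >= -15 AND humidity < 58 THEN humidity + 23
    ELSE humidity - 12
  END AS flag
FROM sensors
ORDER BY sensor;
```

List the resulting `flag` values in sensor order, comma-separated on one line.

155, 46, 49, 83, 36, 42, 70, 258, 51, 81, -25

sensor=B: temp >= 28 AND humidity > 29 → 155
sensor=D: ELSE → 46
sensor=F: temp >= -15 AND humidity < 58 → 49
sensor=H: ELSE → 83
sensor=J: temp >= -4 AND battery > 60 → 36
sensor=K: temp >= -15 AND humidity < 58 → 42
sensor=M: temp >= 21 → 70
sensor=Q: temp >= -4 AND battery > 60 → 258
sensor=U: temp >= -4 AND battery > 60 → 51
sensor=Y: ELSE → 81
sensor=Z: temp >= 26 AND zone IN ('roof', 'garage', 'dock') → -25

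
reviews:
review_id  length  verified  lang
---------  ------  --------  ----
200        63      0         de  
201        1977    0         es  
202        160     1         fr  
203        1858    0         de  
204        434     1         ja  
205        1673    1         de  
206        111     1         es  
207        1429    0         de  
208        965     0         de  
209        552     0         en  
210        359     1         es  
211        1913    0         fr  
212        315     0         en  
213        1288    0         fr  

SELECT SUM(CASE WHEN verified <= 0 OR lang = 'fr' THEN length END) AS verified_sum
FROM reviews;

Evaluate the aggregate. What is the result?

review_id=200: ✓ → 63
review_id=201: ✓ → 1977
review_id=202: ✓ → 160
review_id=203: ✓ → 1858
review_id=204: ✗
review_id=205: ✗
review_id=206: ✗
review_id=207: ✓ → 1429
review_id=208: ✓ → 965
review_id=209: ✓ → 552
review_id=210: ✗
review_id=211: ✓ → 1913
review_id=212: ✓ → 315
review_id=213: ✓ → 1288
verified_sum = 63 + 1977 + 160 + 1858 + 1429 + 965 + 552 + 1913 + 315 + 1288 = 10520

10520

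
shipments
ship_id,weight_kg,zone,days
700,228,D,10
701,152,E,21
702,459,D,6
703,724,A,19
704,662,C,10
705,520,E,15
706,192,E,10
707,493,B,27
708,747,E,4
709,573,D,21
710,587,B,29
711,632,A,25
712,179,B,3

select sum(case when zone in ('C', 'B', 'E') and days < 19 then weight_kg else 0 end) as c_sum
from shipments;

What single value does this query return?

2300

ship_id=700: ✗
ship_id=701: ✗
ship_id=702: ✗
ship_id=703: ✗
ship_id=704: ✓ → 662
ship_id=705: ✓ → 520
ship_id=706: ✓ → 192
ship_id=707: ✗
ship_id=708: ✓ → 747
ship_id=709: ✗
ship_id=710: ✗
ship_id=711: ✗
ship_id=712: ✓ → 179
c_sum = 662 + 520 + 192 + 747 + 179 = 2300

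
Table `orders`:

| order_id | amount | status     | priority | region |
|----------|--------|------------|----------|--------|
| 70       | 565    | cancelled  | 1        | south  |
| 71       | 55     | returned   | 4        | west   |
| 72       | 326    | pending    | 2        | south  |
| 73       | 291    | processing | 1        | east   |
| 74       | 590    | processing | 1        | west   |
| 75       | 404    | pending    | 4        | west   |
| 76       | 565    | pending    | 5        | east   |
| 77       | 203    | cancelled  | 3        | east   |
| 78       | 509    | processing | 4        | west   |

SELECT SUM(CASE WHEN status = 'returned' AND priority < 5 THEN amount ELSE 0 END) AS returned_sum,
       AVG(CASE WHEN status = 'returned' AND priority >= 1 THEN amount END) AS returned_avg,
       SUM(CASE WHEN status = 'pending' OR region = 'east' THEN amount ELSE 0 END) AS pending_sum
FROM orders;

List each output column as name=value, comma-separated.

returned_sum=55, returned_avg=55, pending_sum=1789

[returned_sum: status = 'returned' AND priority < 5]
order_id=70: ✗
order_id=71: ✓ → 55
order_id=72: ✗
order_id=73: ✗
order_id=74: ✗
order_id=75: ✗
order_id=76: ✗
order_id=77: ✗
order_id=78: ✗
returned_sum = 55
—
[returned_avg: status = 'returned' AND priority >= 1]
order_id=70: ✗
order_id=71: ✓ → 55
order_id=72: ✗
order_id=73: ✗
order_id=74: ✗
order_id=75: ✗
order_id=76: ✗
order_id=77: ✗
order_id=78: ✗
returned_avg = 55
—
[pending_sum: status = 'pending' OR region = 'east']
order_id=70: ✗
order_id=71: ✗
order_id=72: ✓ → 326
order_id=73: ✓ → 291
order_id=74: ✗
order_id=75: ✓ → 404
order_id=76: ✓ → 565
order_id=77: ✓ → 203
order_id=78: ✗
pending_sum = 326 + 291 + 404 + 565 + 203 = 1789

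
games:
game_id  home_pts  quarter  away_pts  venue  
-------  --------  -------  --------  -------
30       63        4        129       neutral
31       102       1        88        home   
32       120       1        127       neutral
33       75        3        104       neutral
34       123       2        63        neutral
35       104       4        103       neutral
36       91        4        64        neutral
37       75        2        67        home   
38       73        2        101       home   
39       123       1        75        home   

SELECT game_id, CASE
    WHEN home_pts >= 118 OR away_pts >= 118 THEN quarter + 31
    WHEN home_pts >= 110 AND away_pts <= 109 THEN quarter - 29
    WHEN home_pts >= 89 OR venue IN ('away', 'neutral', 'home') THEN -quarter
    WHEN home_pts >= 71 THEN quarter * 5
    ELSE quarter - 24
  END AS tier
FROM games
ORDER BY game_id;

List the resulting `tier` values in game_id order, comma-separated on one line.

game_id=30: home_pts >= 118 OR away_pts >= 118 → 35
game_id=31: home_pts >= 89 OR venue IN ('away', 'neutral', 'home') → -1
game_id=32: home_pts >= 118 OR away_pts >= 118 → 32
game_id=33: home_pts >= 89 OR venue IN ('away', 'neutral', 'home') → -3
game_id=34: home_pts >= 118 OR away_pts >= 118 → 33
game_id=35: home_pts >= 89 OR venue IN ('away', 'neutral', 'home') → -4
game_id=36: home_pts >= 89 OR venue IN ('away', 'neutral', 'home') → -4
game_id=37: home_pts >= 89 OR venue IN ('away', 'neutral', 'home') → -2
game_id=38: home_pts >= 89 OR venue IN ('away', 'neutral', 'home') → -2
game_id=39: home_pts >= 118 OR away_pts >= 118 → 32

35, -1, 32, -3, 33, -4, -4, -2, -2, 32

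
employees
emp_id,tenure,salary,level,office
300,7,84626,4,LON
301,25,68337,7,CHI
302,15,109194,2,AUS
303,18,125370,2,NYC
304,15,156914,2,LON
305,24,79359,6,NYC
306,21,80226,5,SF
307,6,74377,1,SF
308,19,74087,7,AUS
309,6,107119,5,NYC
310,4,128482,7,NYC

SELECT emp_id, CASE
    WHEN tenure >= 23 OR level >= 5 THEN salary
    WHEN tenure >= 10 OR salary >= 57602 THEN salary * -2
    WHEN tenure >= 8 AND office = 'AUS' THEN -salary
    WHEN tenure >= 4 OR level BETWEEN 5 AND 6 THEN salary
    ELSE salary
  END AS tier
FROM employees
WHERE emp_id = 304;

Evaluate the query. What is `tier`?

-313828

emp_id = 304: tenure=15, salary=156914, level=2, office=LON.
tenure >= 23 OR level >= 5 → false
tenure >= 10 OR salary >= 57602 → true → -313828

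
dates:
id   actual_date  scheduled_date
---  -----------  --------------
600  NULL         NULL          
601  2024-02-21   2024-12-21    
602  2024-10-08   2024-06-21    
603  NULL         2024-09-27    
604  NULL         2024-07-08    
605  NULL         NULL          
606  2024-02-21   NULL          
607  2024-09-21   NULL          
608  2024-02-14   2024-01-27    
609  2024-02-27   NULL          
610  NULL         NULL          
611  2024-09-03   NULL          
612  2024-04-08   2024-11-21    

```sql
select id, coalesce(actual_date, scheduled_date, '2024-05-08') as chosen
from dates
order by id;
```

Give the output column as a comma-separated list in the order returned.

id=600: actual_date=NULL, scheduled_date=NULL, → literal 2024-05-08 → 2024-05-08
id=601: actual_date=2024-02-21 → 2024-02-21
id=602: actual_date=2024-10-08 → 2024-10-08
id=603: actual_date=NULL, scheduled_date=2024-09-27 → 2024-09-27
id=604: actual_date=NULL, scheduled_date=2024-07-08 → 2024-07-08
id=605: actual_date=NULL, scheduled_date=NULL, → literal 2024-05-08 → 2024-05-08
id=606: actual_date=2024-02-21 → 2024-02-21
id=607: actual_date=2024-09-21 → 2024-09-21
id=608: actual_date=2024-02-14 → 2024-02-14
id=609: actual_date=2024-02-27 → 2024-02-27
id=610: actual_date=NULL, scheduled_date=NULL, → literal 2024-05-08 → 2024-05-08
id=611: actual_date=2024-09-03 → 2024-09-03
id=612: actual_date=2024-04-08 → 2024-04-08

2024-05-08, 2024-02-21, 2024-10-08, 2024-09-27, 2024-07-08, 2024-05-08, 2024-02-21, 2024-09-21, 2024-02-14, 2024-02-27, 2024-05-08, 2024-09-03, 2024-04-08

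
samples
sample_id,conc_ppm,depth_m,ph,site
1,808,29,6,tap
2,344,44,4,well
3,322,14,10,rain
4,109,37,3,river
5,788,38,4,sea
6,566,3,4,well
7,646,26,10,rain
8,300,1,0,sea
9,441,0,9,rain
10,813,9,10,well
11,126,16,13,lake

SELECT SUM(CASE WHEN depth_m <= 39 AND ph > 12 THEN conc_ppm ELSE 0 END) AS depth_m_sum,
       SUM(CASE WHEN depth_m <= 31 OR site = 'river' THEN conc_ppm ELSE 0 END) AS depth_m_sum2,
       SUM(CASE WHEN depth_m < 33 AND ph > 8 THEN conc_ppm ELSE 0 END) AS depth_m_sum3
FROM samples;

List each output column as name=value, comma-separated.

depth_m_sum=126, depth_m_sum2=4131, depth_m_sum3=2348

[depth_m_sum: depth_m <= 39 AND ph > 12]
sample_id=1: ✗
sample_id=2: ✗
sample_id=3: ✗
sample_id=4: ✗
sample_id=5: ✗
sample_id=6: ✗
sample_id=7: ✗
sample_id=8: ✗
sample_id=9: ✗
sample_id=10: ✗
sample_id=11: ✓ → 126
depth_m_sum = 126
—
[depth_m_sum2: depth_m <= 31 OR site = 'river']
sample_id=1: ✓ → 808
sample_id=2: ✗
sample_id=3: ✓ → 322
sample_id=4: ✓ → 109
sample_id=5: ✗
sample_id=6: ✓ → 566
sample_id=7: ✓ → 646
sample_id=8: ✓ → 300
sample_id=9: ✓ → 441
sample_id=10: ✓ → 813
sample_id=11: ✓ → 126
depth_m_sum2 = 808 + 322 + 109 + 566 + 646 + 300 + 441 + 813 + 126 = 4131
—
[depth_m_sum3: depth_m < 33 AND ph > 8]
sample_id=1: ✗
sample_id=2: ✗
sample_id=3: ✓ → 322
sample_id=4: ✗
sample_id=5: ✗
sample_id=6: ✗
sample_id=7: ✓ → 646
sample_id=8: ✗
sample_id=9: ✓ → 441
sample_id=10: ✓ → 813
sample_id=11: ✓ → 126
depth_m_sum3 = 322 + 646 + 441 + 813 + 126 = 2348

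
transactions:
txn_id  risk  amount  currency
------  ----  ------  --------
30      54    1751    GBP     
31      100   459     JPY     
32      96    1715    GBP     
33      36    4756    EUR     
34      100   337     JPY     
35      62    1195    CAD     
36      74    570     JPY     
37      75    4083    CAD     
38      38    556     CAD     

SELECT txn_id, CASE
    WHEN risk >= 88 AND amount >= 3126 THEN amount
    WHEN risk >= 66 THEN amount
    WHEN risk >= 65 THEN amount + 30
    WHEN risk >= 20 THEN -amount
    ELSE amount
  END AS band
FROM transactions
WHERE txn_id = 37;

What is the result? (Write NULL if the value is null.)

4083

txn_id = 37: risk=75, amount=4083, currency=CAD.
risk >= 88 AND amount >= 3126 → false
risk >= 66 → true → 4083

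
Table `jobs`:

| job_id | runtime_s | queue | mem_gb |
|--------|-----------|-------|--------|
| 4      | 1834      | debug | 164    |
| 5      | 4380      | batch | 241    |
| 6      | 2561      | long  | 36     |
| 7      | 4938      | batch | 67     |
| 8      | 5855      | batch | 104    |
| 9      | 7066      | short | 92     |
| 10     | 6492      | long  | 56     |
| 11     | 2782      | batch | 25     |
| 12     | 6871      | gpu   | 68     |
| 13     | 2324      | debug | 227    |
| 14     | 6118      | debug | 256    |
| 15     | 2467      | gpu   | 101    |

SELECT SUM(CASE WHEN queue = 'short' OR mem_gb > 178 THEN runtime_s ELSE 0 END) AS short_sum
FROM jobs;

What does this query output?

job_id=4: ✗
job_id=5: ✓ → 4380
job_id=6: ✗
job_id=7: ✗
job_id=8: ✗
job_id=9: ✓ → 7066
job_id=10: ✗
job_id=11: ✗
job_id=12: ✗
job_id=13: ✓ → 2324
job_id=14: ✓ → 6118
job_id=15: ✗
short_sum = 4380 + 7066 + 2324 + 6118 = 19888

19888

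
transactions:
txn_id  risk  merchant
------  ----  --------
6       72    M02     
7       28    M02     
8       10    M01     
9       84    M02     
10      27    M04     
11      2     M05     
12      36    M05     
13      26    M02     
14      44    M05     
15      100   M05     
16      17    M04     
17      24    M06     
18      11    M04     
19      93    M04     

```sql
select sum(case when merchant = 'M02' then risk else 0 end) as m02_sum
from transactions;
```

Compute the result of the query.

txn_id=6: ✓ → 72
txn_id=7: ✓ → 28
txn_id=8: ✗
txn_id=9: ✓ → 84
txn_id=10: ✗
txn_id=11: ✗
txn_id=12: ✗
txn_id=13: ✓ → 26
txn_id=14: ✗
txn_id=15: ✗
txn_id=16: ✗
txn_id=17: ✗
txn_id=18: ✗
txn_id=19: ✗
m02_sum = 72 + 28 + 84 + 26 = 210

210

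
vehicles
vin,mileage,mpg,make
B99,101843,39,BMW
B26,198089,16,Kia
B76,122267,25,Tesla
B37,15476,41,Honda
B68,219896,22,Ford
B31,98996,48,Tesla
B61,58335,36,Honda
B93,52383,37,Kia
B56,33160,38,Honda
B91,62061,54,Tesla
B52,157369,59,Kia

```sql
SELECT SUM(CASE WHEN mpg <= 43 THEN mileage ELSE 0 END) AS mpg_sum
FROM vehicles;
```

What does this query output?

vin=B99: ✓ → 101843
vin=B26: ✓ → 198089
vin=B76: ✓ → 122267
vin=B37: ✓ → 15476
vin=B68: ✓ → 219896
vin=B31: ✗
vin=B61: ✓ → 58335
vin=B93: ✓ → 52383
vin=B56: ✓ → 33160
vin=B91: ✗
vin=B52: ✗
mpg_sum = 101843 + 198089 + 122267 + 15476 + 219896 + 58335 + 52383 + 33160 = 801449

801449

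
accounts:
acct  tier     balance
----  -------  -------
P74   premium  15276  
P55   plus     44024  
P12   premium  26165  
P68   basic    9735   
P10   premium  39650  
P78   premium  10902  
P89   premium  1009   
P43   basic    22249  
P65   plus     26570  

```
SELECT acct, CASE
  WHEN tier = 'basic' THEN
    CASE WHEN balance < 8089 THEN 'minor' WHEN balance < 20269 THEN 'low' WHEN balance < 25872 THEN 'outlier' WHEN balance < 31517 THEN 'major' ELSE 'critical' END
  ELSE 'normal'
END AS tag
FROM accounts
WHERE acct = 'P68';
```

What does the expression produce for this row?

acct = P68: tier=basic, balance=9735.
tier='basic' → inner[balance < 20269] → low

low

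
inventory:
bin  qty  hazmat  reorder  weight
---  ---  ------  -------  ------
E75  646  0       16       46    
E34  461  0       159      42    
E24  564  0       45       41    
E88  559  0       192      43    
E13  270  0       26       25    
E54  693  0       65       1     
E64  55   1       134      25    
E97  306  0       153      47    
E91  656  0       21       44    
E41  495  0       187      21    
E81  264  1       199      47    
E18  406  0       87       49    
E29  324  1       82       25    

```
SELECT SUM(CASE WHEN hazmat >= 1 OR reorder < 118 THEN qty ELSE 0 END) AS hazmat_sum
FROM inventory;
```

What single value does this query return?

bin=E75: ✓ → 646
bin=E34: ✗
bin=E24: ✓ → 564
bin=E88: ✗
bin=E13: ✓ → 270
bin=E54: ✓ → 693
bin=E64: ✓ → 55
bin=E97: ✗
bin=E91: ✓ → 656
bin=E41: ✗
bin=E81: ✓ → 264
bin=E18: ✓ → 406
bin=E29: ✓ → 324
hazmat_sum = 646 + 564 + 270 + 693 + 55 + 656 + 264 + 406 + 324 = 3878

3878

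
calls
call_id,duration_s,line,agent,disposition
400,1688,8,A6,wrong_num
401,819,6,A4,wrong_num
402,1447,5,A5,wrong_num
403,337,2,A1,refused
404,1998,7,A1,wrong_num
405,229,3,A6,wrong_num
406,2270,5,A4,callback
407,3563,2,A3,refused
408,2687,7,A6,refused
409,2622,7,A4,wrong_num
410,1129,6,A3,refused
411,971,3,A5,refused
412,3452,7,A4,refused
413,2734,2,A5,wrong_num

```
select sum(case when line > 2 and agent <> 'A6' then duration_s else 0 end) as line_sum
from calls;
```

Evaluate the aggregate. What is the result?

call_id=400: ✗
call_id=401: ✓ → 819
call_id=402: ✓ → 1447
call_id=403: ✗
call_id=404: ✓ → 1998
call_id=405: ✗
call_id=406: ✓ → 2270
call_id=407: ✗
call_id=408: ✗
call_id=409: ✓ → 2622
call_id=410: ✓ → 1129
call_id=411: ✓ → 971
call_id=412: ✓ → 3452
call_id=413: ✗
line_sum = 819 + 1447 + 1998 + 2270 + 2622 + 1129 + 971 + 3452 = 14708

14708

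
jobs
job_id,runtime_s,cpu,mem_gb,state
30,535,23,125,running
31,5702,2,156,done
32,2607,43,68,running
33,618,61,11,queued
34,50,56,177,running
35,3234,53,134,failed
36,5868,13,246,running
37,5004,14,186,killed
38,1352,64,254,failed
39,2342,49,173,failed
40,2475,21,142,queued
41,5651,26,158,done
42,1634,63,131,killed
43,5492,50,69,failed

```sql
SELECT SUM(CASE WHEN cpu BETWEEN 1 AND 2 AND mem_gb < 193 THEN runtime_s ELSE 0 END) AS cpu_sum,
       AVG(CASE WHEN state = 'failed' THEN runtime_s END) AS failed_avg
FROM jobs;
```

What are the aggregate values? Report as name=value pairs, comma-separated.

cpu_sum=5702, failed_avg=3105

[cpu_sum: cpu BETWEEN 1 AND 2 AND mem_gb < 193]
job_id=30: ✗
job_id=31: ✓ → 5702
job_id=32: ✗
job_id=33: ✗
job_id=34: ✗
job_id=35: ✗
job_id=36: ✗
job_id=37: ✗
job_id=38: ✗
job_id=39: ✗
job_id=40: ✗
job_id=41: ✗
job_id=42: ✗
job_id=43: ✗
cpu_sum = 5702
—
[failed_avg: state = 'failed']
job_id=30: ✗
job_id=31: ✗
job_id=32: ✗
job_id=33: ✗
job_id=34: ✗
job_id=35: ✓ → 3234
job_id=36: ✗
job_id=37: ✗
job_id=38: ✓ → 1352
job_id=39: ✓ → 2342
job_id=40: ✗
job_id=41: ✗
job_id=42: ✗
job_id=43: ✓ → 5492
failed_avg = (3234 + 1352 + 2342 + 5492) / 4 = 3105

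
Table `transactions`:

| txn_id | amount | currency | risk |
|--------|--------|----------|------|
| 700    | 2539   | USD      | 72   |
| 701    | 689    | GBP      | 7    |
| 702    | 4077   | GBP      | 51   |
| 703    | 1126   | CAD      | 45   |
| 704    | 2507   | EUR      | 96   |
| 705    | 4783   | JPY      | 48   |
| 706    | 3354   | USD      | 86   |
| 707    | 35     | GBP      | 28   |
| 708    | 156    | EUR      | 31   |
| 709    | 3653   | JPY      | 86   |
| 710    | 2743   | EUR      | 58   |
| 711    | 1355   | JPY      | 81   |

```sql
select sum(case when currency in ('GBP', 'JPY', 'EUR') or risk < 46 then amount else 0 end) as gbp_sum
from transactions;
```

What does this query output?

txn_id=700: ✗
txn_id=701: ✓ → 689
txn_id=702: ✓ → 4077
txn_id=703: ✓ → 1126
txn_id=704: ✓ → 2507
txn_id=705: ✓ → 4783
txn_id=706: ✗
txn_id=707: ✓ → 35
txn_id=708: ✓ → 156
txn_id=709: ✓ → 3653
txn_id=710: ✓ → 2743
txn_id=711: ✓ → 1355
gbp_sum = 689 + 4077 + 1126 + 2507 + 4783 + 35 + 156 + 3653 + 2743 + 1355 = 21124

21124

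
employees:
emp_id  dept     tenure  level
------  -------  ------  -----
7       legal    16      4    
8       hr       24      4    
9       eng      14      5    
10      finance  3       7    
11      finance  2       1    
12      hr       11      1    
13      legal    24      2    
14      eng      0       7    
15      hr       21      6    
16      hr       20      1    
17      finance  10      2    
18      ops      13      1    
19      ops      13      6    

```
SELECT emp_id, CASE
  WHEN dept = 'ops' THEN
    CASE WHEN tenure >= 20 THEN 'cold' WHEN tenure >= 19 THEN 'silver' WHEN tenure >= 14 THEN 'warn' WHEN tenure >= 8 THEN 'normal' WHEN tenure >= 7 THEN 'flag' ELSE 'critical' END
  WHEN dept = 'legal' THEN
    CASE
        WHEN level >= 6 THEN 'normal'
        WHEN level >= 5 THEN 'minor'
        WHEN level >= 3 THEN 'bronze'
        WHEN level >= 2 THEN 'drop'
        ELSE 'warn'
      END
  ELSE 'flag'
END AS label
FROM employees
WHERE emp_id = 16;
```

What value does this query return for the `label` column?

flag

emp_id = 16: dept=hr, tenure=20, level=1.
dept='hr' → outer ELSE → flag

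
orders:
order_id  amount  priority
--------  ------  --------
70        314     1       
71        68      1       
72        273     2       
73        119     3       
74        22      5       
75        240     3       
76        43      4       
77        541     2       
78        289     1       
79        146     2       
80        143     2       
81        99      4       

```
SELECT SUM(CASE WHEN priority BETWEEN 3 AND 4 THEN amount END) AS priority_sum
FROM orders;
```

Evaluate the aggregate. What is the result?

order_id=70: ✗
order_id=71: ✗
order_id=72: ✗
order_id=73: ✓ → 119
order_id=74: ✗
order_id=75: ✓ → 240
order_id=76: ✓ → 43
order_id=77: ✗
order_id=78: ✗
order_id=79: ✗
order_id=80: ✗
order_id=81: ✓ → 99
priority_sum = 119 + 240 + 43 + 99 = 501

501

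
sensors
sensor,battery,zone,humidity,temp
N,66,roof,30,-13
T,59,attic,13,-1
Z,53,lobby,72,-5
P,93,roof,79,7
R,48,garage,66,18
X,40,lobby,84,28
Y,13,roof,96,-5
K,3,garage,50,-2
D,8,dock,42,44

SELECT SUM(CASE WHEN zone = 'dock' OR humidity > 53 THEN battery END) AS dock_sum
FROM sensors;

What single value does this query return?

255

sensor=N: ✗
sensor=T: ✗
sensor=Z: ✓ → 53
sensor=P: ✓ → 93
sensor=R: ✓ → 48
sensor=X: ✓ → 40
sensor=Y: ✓ → 13
sensor=K: ✗
sensor=D: ✓ → 8
dock_sum = 53 + 93 + 48 + 40 + 13 + 8 = 255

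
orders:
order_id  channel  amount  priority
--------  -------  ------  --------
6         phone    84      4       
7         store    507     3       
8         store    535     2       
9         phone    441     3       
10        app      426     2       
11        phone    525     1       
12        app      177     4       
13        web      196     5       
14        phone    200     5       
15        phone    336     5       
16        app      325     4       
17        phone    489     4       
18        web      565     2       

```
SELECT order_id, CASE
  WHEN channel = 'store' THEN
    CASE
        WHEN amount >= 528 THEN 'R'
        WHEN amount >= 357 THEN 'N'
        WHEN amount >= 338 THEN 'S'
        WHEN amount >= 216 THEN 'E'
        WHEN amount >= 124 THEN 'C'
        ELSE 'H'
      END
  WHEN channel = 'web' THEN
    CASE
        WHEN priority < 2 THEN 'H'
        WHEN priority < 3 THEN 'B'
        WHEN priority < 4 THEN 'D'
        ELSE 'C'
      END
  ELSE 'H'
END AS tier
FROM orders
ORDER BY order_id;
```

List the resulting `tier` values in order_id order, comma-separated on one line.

H, N, R, H, H, H, H, C, H, H, H, H, B

order_id=6: channel='phone' → outer ELSE → H
order_id=7: channel='store' → inner[amount >= 357] → N
order_id=8: channel='store' → inner[amount >= 528] → R
order_id=9: channel='phone' → outer ELSE → H
order_id=10: channel='app' → outer ELSE → H
order_id=11: channel='phone' → outer ELSE → H
order_id=12: channel='app' → outer ELSE → H
order_id=13: channel='web' → inner[ELSE] → C
order_id=14: channel='phone' → outer ELSE → H
order_id=15: channel='phone' → outer ELSE → H
order_id=16: channel='app' → outer ELSE → H
order_id=17: channel='phone' → outer ELSE → H
order_id=18: channel='web' → inner[priority < 3] → B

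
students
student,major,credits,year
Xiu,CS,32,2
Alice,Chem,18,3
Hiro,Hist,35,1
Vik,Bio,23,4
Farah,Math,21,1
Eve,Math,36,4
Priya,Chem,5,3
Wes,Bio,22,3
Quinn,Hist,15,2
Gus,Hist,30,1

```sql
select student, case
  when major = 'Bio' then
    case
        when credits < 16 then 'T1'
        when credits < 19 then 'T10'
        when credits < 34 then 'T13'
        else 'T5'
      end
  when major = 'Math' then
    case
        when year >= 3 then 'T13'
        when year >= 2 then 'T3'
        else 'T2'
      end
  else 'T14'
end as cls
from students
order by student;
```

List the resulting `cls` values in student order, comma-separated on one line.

student=Alice: major='Chem' → outer ELSE → T14
student=Eve: major='Math' → inner[year >= 3] → T13
student=Farah: major='Math' → inner[ELSE] → T2
student=Gus: major='Hist' → outer ELSE → T14
student=Hiro: major='Hist' → outer ELSE → T14
student=Priya: major='Chem' → outer ELSE → T14
student=Quinn: major='Hist' → outer ELSE → T14
student=Vik: major='Bio' → inner[credits < 34] → T13
student=Wes: major='Bio' → inner[credits < 34] → T13
student=Xiu: major='CS' → outer ELSE → T14

T14, T13, T2, T14, T14, T14, T14, T13, T13, T14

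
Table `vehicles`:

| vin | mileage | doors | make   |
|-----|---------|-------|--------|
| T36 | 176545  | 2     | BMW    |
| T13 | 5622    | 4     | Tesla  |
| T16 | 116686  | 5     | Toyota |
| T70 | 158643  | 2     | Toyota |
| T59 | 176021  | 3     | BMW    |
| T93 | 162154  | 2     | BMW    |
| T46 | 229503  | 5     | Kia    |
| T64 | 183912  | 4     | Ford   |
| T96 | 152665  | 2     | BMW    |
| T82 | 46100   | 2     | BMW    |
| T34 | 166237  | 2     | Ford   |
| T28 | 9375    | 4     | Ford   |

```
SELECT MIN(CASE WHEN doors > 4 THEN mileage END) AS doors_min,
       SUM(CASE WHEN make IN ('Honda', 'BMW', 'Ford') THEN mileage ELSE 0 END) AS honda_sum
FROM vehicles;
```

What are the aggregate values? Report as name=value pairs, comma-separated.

doors_min=116686, honda_sum=1073009

[doors_min: doors > 4]
vin=T36: ✗
vin=T13: ✗
vin=T16: ✓ → 116686
vin=T70: ✗
vin=T59: ✗
vin=T93: ✗
vin=T46: ✓ → 229503
vin=T64: ✗
vin=T96: ✗
vin=T82: ✗
vin=T34: ✗
vin=T28: ✗
doors_min = MIN(116686, 229503) = 116686
—
[honda_sum: make IN ('Honda', 'BMW', 'Ford')]
vin=T36: ✓ → 176545
vin=T13: ✗
vin=T16: ✗
vin=T70: ✗
vin=T59: ✓ → 176021
vin=T93: ✓ → 162154
vin=T46: ✗
vin=T64: ✓ → 183912
vin=T96: ✓ → 152665
vin=T82: ✓ → 46100
vin=T34: ✓ → 166237
vin=T28: ✓ → 9375
honda_sum = 176545 + 176021 + 162154 + 183912 + 152665 + 46100 + 166237 + 9375 = 1073009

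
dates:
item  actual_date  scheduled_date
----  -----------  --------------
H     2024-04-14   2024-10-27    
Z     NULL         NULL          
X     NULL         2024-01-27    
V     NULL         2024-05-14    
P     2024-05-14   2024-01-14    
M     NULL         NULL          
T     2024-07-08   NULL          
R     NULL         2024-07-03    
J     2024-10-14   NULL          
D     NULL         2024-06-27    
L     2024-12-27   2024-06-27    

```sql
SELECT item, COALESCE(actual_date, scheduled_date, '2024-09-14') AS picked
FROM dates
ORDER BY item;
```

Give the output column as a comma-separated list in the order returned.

item=D: actual_date=NULL, scheduled_date=2024-06-27 → 2024-06-27
item=H: actual_date=2024-04-14 → 2024-04-14
item=J: actual_date=2024-10-14 → 2024-10-14
item=L: actual_date=2024-12-27 → 2024-12-27
item=M: actual_date=NULL, scheduled_date=NULL, → literal 2024-09-14 → 2024-09-14
item=P: actual_date=2024-05-14 → 2024-05-14
item=R: actual_date=NULL, scheduled_date=2024-07-03 → 2024-07-03
item=T: actual_date=2024-07-08 → 2024-07-08
item=V: actual_date=NULL, scheduled_date=2024-05-14 → 2024-05-14
item=X: actual_date=NULL, scheduled_date=2024-01-27 → 2024-01-27
item=Z: actual_date=NULL, scheduled_date=NULL, → literal 2024-09-14 → 2024-09-14

2024-06-27, 2024-04-14, 2024-10-14, 2024-12-27, 2024-09-14, 2024-05-14, 2024-07-03, 2024-07-08, 2024-05-14, 2024-01-27, 2024-09-14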